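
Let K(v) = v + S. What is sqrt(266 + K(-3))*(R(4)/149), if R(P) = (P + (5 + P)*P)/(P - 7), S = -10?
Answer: -40*sqrt(253)/447 ≈ -1.4234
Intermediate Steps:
R(P) = (P + P*(5 + P))/(-7 + P)
K(v) = -10 + v (K(v) = v - 10 = -10 + v)
sqrt(266 + K(-3))*(R(4)/149) = sqrt(266 + (-10 - 3))*((4*(6 + 4)/(-7 + 4))/149) = sqrt(266 - 13)*((4*10/(-3))*(1/149)) = sqrt(253)*((4*(-1/3)*10)*(1/149)) = sqrt(253)*(-40/3*1/149) = sqrt(253)*(-40/447) = -40*sqrt(253)/447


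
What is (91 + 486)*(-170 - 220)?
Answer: -225030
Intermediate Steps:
(91 + 486)*(-170 - 220) = 577*(-390) = -225030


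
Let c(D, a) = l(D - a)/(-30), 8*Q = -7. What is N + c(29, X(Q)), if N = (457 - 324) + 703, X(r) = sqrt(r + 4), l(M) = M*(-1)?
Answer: 25109/30 - sqrt(2)/24 ≈ 836.91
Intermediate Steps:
Q = -7/8 (Q = (1/8)*(-7) = -7/8 ≈ -0.87500)
l(M) = -M
X(r) = sqrt(4 + r)
c(D, a) = -a/30 + D/30 (c(D, a) = -(D - a)/(-30) = (a - D)*(-1/30) = -a/30 + D/30)
N = 836 (N = 133 + 703 = 836)
N + c(29, X(Q)) = 836 + (-sqrt(4 - 7/8)/30 + (1/30)*29) = 836 + (-sqrt(2)/24 + 29/30) = 836 + (29/30 - sqrt(2)/24) = 25109/30 - sqrt(2)/24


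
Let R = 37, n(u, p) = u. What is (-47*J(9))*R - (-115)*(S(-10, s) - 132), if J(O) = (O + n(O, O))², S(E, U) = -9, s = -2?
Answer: -579651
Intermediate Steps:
J(O) = 4*O² (J(O) = (O + O)² = (2*O)² = 4*O²)
(-47*J(9))*R - (-115)*(S(-10, s) - 132) = -188*9²*37 - (-115)*(-9 - 132) = -188*81*37 - (-115)*(-141) = -47*324*37 - 1*16215 = -15228*37 - 16215 = -563436 - 16215 = -579651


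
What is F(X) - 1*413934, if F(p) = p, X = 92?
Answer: -413842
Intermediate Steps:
F(X) - 1*413934 = 92 - 1*413934 = 92 - 413934 = -413842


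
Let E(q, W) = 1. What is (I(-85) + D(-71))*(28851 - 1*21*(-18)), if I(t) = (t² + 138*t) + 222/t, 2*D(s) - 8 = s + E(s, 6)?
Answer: -11276022078/85 ≈ -1.3266e+8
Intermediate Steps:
D(s) = 9/2 + s/2 (D(s) = 4 + (s + 1)/2 = 4 + (1 + s)/2 = 4 + (½ + s/2) = 9/2 + s/2)
I(t) = t² + 138*t + 222/t
(I(-85) + D(-71))*(28851 - 1*21*(-18)) = ((222 + (-85)²*(138 - 85))/(-85) + (9/2 + (½)*(-71)))*(28851 - 1*21*(-18)) = (-(222 + 7225*53)/85 + (9/2 - 71/2))*(28851 - 21*(-18)) = (-(222 + 382925)/85 - 31)*(28851 + 378) = (-1/85*383147 - 31)*29229 = (-383147/85 - 31)*29229 = -385782/85*29229 = -11276022078/85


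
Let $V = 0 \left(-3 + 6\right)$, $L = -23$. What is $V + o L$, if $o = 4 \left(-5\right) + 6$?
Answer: $322$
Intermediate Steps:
$o = -14$ ($o = -20 + 6 = -14$)
$V = 0$ ($V = 0 \cdot 3 = 0$)
$V + o L = 0 - -322 = 0 + 322 = 322$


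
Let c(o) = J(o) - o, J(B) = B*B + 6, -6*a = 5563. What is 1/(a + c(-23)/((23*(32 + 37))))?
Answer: -3174/2941711 ≈ -0.0010790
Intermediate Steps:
a = -5563/6 (a = -⅙*5563 = -5563/6 ≈ -927.17)
J(B) = 6 + B² (J(B) = B² + 6 = 6 + B²)
c(o) = 6 + o² - o (c(o) = (6 + o²) - o = 6 + o² - o)
1/(a + c(-23)/((23*(32 + 37)))) = 1/(-5563/6 + (6 + (-23)² - 1*(-23))/((23*(32 + 37)))) = 1/(-5563/6 + (6 + 529 + 23)/((23*69))) = 1/(-5563/6 + 558/1587) = 1/(-5563/6 + 558*(1/1587)) = 1/(-5563/6 + 186/529) = 1/(-2941711/3174) = -3174/2941711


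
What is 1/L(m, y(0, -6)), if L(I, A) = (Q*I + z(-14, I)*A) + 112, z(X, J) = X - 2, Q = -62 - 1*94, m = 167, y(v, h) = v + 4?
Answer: -1/26004 ≈ -3.8456e-5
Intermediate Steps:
y(v, h) = 4 + v
Q = -156 (Q = -62 - 94 = -156)
z(X, J) = -2 + X
L(I, A) = 112 - 156*I - 16*A (L(I, A) = (-156*I + (-2 - 14)*A) + 112 = (-156*I - 16*A) + 112 = 112 - 156*I - 16*A)
1/L(m, y(0, -6)) = 1/(112 - 156*167 - 16*(4 + 0)) = 1/(112 - 26052 - 16*4) = 1/(112 - 26052 - 64) = 1/(-26004) = -1/26004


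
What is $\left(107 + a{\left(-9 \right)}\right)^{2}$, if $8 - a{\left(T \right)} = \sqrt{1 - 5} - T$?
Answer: $11232 - 424 i \approx 11232.0 - 424.0 i$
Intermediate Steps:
$a{\left(T \right)} = 8 + T - 2 i$ ($a{\left(T \right)} = 8 - \left(\sqrt{1 - 5} - T\right) = 8 - \left(\sqrt{-4} - T\right) = 8 - \left(2 i - T\right) = 8 - \left(- T + 2 i\right) = 8 + \left(T - 2 i\right) = 8 + T - 2 i$)
$\left(107 + a{\left(-9 \right)}\right)^{2} = \left(107 - \left(1 + 2 i\right)\right)^{2} = \left(106 - 2 i\right)^{2}$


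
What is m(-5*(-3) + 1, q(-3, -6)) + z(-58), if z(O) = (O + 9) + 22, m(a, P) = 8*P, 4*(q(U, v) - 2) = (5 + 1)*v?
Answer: -83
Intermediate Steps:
q(U, v) = 2 + 3*v/2 (q(U, v) = 2 + ((5 + 1)*v)/4 = 2 + (6*v)/4 = 2 + 3*v/2)
z(O) = 31 + O (z(O) = (9 + O) + 22 = 31 + O)
m(-5*(-3) + 1, q(-3, -6)) + z(-58) = 8*(2 + (3/2)*(-6)) + (31 - 58) = 8*(2 - 9) - 27 = 8*(-7) - 27 = -56 - 27 = -83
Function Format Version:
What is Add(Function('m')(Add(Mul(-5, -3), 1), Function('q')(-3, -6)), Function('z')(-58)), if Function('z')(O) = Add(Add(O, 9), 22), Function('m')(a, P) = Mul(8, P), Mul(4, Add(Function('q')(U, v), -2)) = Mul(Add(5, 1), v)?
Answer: -83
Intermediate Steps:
Function('q')(U, v) = Add(2, Mul(Rational(3, 2), v)) (Function('q')(U, v) = Add(2, Mul(Rational(1, 4), Mul(Add(5, 1), v))) = Add(2, Mul(Rational(1, 4), Mul(6, v))) = Add(2, Mul(Rational(3, 2), v)))
Function('z')(O) = Add(31, O) (Function('z')(O) = Add(Add(9, O), 22) = Add(31, O))
Add(Function('m')(Add(Mul(-5, -3), 1), Function('q')(-3, -6)), Function('z')(-58)) = Add(Mul(8, Add(2, Mul(Rational(3, 2), -6))), Add(31, -58)) = Add(Mul(8, Add(2, -9)), -27) = Add(Mul(8, -7), -27) = Add(-56, -27) = -83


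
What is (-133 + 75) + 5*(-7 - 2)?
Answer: -103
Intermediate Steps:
(-133 + 75) + 5*(-7 - 2) = -58 + 5*(-9) = -58 - 45 = -103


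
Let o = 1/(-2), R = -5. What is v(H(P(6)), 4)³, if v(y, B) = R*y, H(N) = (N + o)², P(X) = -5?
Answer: -221445125/64 ≈ -3.4601e+6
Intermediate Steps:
o = -½ (o = 1*(-½) = -½ ≈ -0.50000)
H(N) = (-½ + N)² (H(N) = (N - ½)² = (-½ + N)²)
v(y, B) = -5*y
v(H(P(6)), 4)³ = (-5*(-1 + 2*(-5))²/4)³ = (-5*(-1 - 10)²/4)³ = (-5*(-11)²/4)³ = (-5*121/4)³ = (-605/4)³ = -221445125/64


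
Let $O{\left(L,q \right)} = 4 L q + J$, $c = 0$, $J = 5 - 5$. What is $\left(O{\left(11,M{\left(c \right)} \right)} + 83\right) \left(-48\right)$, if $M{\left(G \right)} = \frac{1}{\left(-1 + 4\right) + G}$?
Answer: $-4688$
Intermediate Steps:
$J = 0$
$M{\left(G \right)} = \frac{1}{3 + G}$
$O{\left(L,q \right)} = 4 L q$ ($O{\left(L,q \right)} = 4 L q + 0 = 4 L q$)
$\left(O{\left(11,M{\left(c \right)} \right)} + 83\right) \left(-48\right) = \left(4 \cdot 11 \frac{1}{3 + 0} + 83\right) \left(-48\right) = \left(4 \cdot 11 \cdot \frac{1}{3} + 83\right) \left(-48\right) = \left(\frac{44}{3} + 83\right) \left(-48\right) = \frac{293}{3} \left(-48\right) = -4688$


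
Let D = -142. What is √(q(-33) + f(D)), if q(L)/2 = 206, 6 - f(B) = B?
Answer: 4*√35 ≈ 23.664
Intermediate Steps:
f(B) = 6 - B
q(L) = 412 (q(L) = 2*206 = 412)
√(q(-33) + f(D)) = √(412 + (6 - 1*(-142))) = √(412 + (6 + 142)) = √(412 + 148) = √560 = 4*√35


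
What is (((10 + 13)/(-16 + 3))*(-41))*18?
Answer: 16974/13 ≈ 1305.7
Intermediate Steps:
(((10 + 13)/(-16 + 3))*(-41))*18 = ((23/(-13))*(-41))*18 = ((23*(-1/13))*(-41))*18 = -23/13*(-41)*18 = (943/13)*18 = 16974/13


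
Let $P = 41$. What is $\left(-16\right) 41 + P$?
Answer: $-615$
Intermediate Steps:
$\left(-16\right) 41 + P = \left(-16\right) 41 + 41 = -656 + 41 = -615$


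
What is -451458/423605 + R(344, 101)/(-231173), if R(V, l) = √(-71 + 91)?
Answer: -64494/60515 - 2*√5/231173 ≈ -1.0658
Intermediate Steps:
R(V, l) = 2*√5 (R(V, l) = √20 = 2*√5)
-451458/423605 + R(344, 101)/(-231173) = -451458/423605 + (2*√5)/(-231173) = -451458*1/423605 + (2*√5)*(-1/231173) = -64494/60515 - 2*√5/231173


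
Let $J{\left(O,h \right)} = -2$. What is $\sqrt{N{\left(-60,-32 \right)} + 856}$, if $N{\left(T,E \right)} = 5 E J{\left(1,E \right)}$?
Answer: $14 \sqrt{6} \approx 34.293$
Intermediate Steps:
$N{\left(T,E \right)} = - 10 E$ ($N{\left(T,E \right)} = 5 E \left(-2\right) = - 10 E$)
$\sqrt{N{\left(-60,-32 \right)} + 856} = \sqrt{\left(-10\right) \left(-32\right) + 856} = \sqrt{320 + 856} = \sqrt{1176} = 14 \sqrt{6}$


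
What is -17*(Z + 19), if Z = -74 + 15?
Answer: 680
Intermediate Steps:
Z = -59
-17*(Z + 19) = -17*(-59 + 19) = -17*(-40) = 680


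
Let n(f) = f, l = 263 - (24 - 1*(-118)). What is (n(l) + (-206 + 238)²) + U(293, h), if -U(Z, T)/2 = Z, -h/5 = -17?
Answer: 559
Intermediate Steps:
h = 85 (h = -5*(-17) = 85)
U(Z, T) = -2*Z
l = 121 (l = 263 - (24 + 118) = 263 - 1*142 = 263 - 142 = 121)
(n(l) + (-206 + 238)²) + U(293, h) = (121 + (-206 + 238)²) - 2*293 = (121 + 32²) - 586 = (121 + 1024) - 586 = 1145 - 586 = 559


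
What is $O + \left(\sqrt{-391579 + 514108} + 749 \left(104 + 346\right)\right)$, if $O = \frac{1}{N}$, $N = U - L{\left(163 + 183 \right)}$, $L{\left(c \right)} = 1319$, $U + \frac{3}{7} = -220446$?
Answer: $\frac{523222263893}{1552358} + \sqrt{122529} \approx 3.374 \cdot 10^{5}$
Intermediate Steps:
$U = - \frac{1543125}{7}$ ($U = - \frac{3}{7} - 220446 = - \frac{1543125}{7} \approx -2.2045 \cdot 10^{5}$)
$N = - \frac{1552358}{7}$ ($N = - \frac{1543125}{7} - 1319 = - \frac{1552358}{7} \approx -2.2177 \cdot 10^{5}$)
$O = - \frac{7}{1552358}$ ($O = \frac{1}{- \frac{1552358}{7}} = - \frac{7}{1552358} \approx -4.5093 \cdot 10^{-6}$)
$O + \left(\sqrt{-391579 + 514108} + 749 \left(104 + 346\right)\right) = - \frac{7}{1552358} + \left(\sqrt{-391579 + 514108} + 749 \left(104 + 346\right)\right) = - \frac{7}{1552358} + \left(\sqrt{122529} + 749 \cdot 450\right) = - \frac{7}{1552358} + \left(\sqrt{122529} + 337050\right) = - \frac{7}{1552358} + \left(337050 + \sqrt{122529}\right) = \frac{523222263893}{1552358} + \sqrt{122529}$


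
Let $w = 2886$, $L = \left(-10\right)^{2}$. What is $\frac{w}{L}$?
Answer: $\frac{1443}{50} \approx 28.86$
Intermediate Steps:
$L = 100$
$\frac{w}{L} = \frac{2886}{100} = 2886 \cdot \frac{1}{100} = \frac{1443}{50}$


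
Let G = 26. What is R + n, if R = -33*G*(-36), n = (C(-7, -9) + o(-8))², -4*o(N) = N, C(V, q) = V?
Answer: 30913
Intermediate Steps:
o(N) = -N/4
n = 25 (n = (-7 - ¼*(-8))² = (-7 + 2)² = (-5)² = 25)
R = 30888 (R = -33*26*(-36) = -858*(-36) = 30888)
R + n = 30888 + 25 = 30913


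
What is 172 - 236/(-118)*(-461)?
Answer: -750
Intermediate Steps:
172 - 236/(-118)*(-461) = 172 - 236*(-1/118)*(-461) = 172 + 2*(-461) = 172 - 922 = -750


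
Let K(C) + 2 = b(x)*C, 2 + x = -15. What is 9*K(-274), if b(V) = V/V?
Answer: -2484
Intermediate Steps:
x = -17 (x = -2 - 15 = -17)
b(V) = 1
K(C) = -2 + C (K(C) = -2 + 1*C = -2 + C)
9*K(-274) = 9*(-2 - 274) = 9*(-276) = -2484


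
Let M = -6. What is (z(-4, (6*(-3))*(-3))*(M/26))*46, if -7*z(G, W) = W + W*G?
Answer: -22356/91 ≈ -245.67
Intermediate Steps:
z(G, W) = -W/7 - G*W/7 (z(G, W) = -(W + W*G)/7 = -(W + G*W)/7 = -W/7 - G*W/7)
(z(-4, (6*(-3))*(-3))*(M/26))*46 = ((-(6*(-3))*(-3)*(1 - 4)/7)*(-6/26))*46 = ((-⅐*(-18*(-3))*(-3))*(-6*1/26))*46 = (-⅐*54*(-3)*(-3/13))*46 = ((162/7)*(-3/13))*46 = -486/91*46 = -22356/91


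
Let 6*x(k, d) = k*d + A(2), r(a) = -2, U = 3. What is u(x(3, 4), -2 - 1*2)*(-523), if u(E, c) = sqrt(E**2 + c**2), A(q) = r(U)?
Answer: -6799/3 ≈ -2266.3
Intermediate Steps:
A(q) = -2
x(k, d) = -1/3 + d*k/6 (x(k, d) = (k*d - 2)/6 = (d*k - 2)/6 = (-2 + d*k)/6 = -1/3 + d*k/6)
u(x(3, 4), -2 - 1*2)*(-523) = sqrt((-1/3 + (1/6)*4*3)**2 + (-2 - 1*2)**2)*(-523) = sqrt((-1/3 + 2)**2 + (-2 - 2)**2)*(-523) = sqrt((5/3)**2 + (-4)**2)*(-523) = sqrt(25/9 + 16)*(-523) = sqrt(169/9)*(-523) = (13/3)*(-523) = -6799/3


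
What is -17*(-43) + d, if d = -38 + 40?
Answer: 733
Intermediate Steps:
d = 2
-17*(-43) + d = -17*(-43) + 2 = 731 + 2 = 733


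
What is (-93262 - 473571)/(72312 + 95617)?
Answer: -566833/167929 ≈ -3.3754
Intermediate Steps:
(-93262 - 473571)/(72312 + 95617) = -566833/167929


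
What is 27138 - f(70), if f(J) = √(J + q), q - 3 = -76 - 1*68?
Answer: 27138 - I*√71 ≈ 27138.0 - 8.4261*I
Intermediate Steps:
q = -141 (q = 3 + (-76 - 1*68) = 3 + (-76 - 68) = 3 - 144 = -141)
f(J) = √(-141 + J) (f(J) = √(J - 141) = √(-141 + J))
27138 - f(70) = 27138 - √(-141 + 70) = 27138 - √(-71) = 27138 - I*√71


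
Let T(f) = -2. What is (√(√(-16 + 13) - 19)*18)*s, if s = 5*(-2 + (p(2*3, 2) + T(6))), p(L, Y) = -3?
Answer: -630*√(-19 + I*√3) ≈ -125.04 - 2749.0*I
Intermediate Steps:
s = -35 (s = 5*(-2 + (-3 - 2)) = 5*(-2 - 5) = 5*(-7) = -35)
(√(√(-16 + 13) - 19)*18)*s = (√(√(-16 + 13) - 19)*18)*(-35) = (√(√(-3) - 19)*18)*(-35) = (√(I*√3 - 19)*18)*(-35) = (√(-19 + I*√3)*18)*(-35) = (18*√(-19 + I*√3))*(-35) = -630*√(-19 + I*√3)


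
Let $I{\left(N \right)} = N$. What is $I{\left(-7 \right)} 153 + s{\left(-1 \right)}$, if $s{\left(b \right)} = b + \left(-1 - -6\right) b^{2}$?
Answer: $-1067$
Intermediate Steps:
$s{\left(b \right)} = b + 5 b^{2}$ ($s{\left(b \right)} = b + \left(-1 + 6\right) b^{2} = b + 5 b^{2}$)
$I{\left(-7 \right)} 153 + s{\left(-1 \right)} = \left(-7\right) 153 - \left(1 + 5 \left(-1\right)\right) = -1071 - \left(1 - 5\right) = -1071 - -4 = -1071 + 4 = -1067$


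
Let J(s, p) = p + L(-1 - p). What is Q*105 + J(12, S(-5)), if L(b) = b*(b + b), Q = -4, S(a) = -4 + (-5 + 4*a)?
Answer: 1119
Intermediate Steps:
S(a) = -9 + 4*a
L(b) = 2*b² (L(b) = b*(2*b) = 2*b²)
J(s, p) = p + 2*(-1 - p)²
Q*105 + J(12, S(-5)) = -4*105 + ((-9 + 4*(-5)) + 2*(1 + (-9 + 4*(-5)))²) = -420 + ((-9 - 20) + 2*(1 + (-9 - 20))²) = -420 + (-29 + 2*(1 - 29)²) = -420 + (-29 + 2*(-28)²) = -420 + (-29 + 2*784) = -420 + (-29 + 1568) = -420 + 1539 = 1119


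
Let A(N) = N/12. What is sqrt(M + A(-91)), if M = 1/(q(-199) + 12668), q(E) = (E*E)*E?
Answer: I*sqrt(16899884617513269)/47207586 ≈ 2.7538*I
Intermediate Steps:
A(N) = N/12 (A(N) = N*(1/12) = N/12)
q(E) = E**3 (q(E) = E**2*E = E**3)
M = -1/7867931 (M = 1/((-199)**3 + 12668) = 1/(-7880599 + 12668) = 1/(-7867931) = -1/7867931 ≈ -1.2710e-7)
sqrt(M + A(-91)) = sqrt(-1/7867931 + (1/12)*(-91)) = sqrt(-1/7867931 - 91/12) = sqrt(-715981733/94415172) = I*sqrt(16899884617513269)/47207586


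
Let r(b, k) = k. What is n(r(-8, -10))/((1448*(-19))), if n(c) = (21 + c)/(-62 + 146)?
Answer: -11/2311008 ≈ -4.7598e-6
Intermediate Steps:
n(c) = ¼ + c/84 (n(c) = (21 + c)/84 = (21 + c)*(1/84) = ¼ + c/84)
n(r(-8, -10))/((1448*(-19))) = (¼ + (1/84)*(-10))/((1448*(-19))) = (¼ - 5/42)/(-27512) = (11/84)*(-1/27512) = -11/2311008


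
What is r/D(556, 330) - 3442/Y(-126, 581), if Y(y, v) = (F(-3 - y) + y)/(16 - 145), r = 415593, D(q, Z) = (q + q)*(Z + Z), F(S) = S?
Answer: -36208049309/244640 ≈ -1.4801e+5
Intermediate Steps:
D(q, Z) = 4*Z*q (D(q, Z) = (2*q)*(2*Z) = 4*Z*q)
Y(y, v) = 1/43 (Y(y, v) = ((-3 - y) + y)/(16 - 145) = -3/(-129) = -3*(-1/129) = 1/43)
r/D(556, 330) - 3442/Y(-126, 581) = 415593/((4*330*556)) - 3442/1/43 = 415593/733920 - 3442*43 = 415593*(1/733920) - 148006 = 138531/244640 - 148006 = -36208049309/244640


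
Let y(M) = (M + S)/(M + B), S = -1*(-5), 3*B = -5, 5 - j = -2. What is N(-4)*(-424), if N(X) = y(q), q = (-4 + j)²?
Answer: -8904/11 ≈ -809.45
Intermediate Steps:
j = 7 (j = 5 - 1*(-2) = 5 + 2 = 7)
B = -5/3 (B = (⅓)*(-5) = -5/3 ≈ -1.6667)
S = 5
q = 9 (q = (-4 + 7)² = 3² = 9)
y(M) = (5 + M)/(-5/3 + M) (y(M) = (M + 5)/(M - 5/3) = (5 + M)/(-5/3 + M))
N(X) = 21/11 (N(X) = 3*(5 + 9)/(-5 + 3*9) = 3*14/(-5 + 27) = 3*14/22 = 3*(1/22)*14 = 21/11)
N(-4)*(-424) = (21/11)*(-424) = -8904/11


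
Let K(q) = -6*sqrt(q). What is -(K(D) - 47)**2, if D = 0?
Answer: -2209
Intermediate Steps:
-(K(D) - 47)**2 = -(-6*sqrt(0) - 47)**2 = -(-6*0 - 47)**2 = -(0 - 47)**2 = -1*(-47)**2 = -1*2209 = -2209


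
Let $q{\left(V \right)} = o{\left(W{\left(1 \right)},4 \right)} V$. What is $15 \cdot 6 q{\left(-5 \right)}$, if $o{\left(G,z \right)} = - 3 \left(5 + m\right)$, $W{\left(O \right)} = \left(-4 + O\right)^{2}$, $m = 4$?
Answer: $12150$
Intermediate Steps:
$o{\left(G,z \right)} = -27$ ($o{\left(G,z \right)} = - 3 \left(5 + 4\right) = \left(-3\right) 9 = -27$)
$q{\left(V \right)} = - 27 V$
$15 \cdot 6 q{\left(-5 \right)} = 15 \cdot 6 \left(\left(-27\right) \left(-5\right)\right) = 90 \cdot 135 = 12150$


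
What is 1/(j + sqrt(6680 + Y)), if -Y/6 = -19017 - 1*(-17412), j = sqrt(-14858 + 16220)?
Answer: 1/(sqrt(1362) + sqrt(16310)) ≈ 0.0060747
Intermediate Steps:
j = sqrt(1362) ≈ 36.905
Y = 9630 (Y = -6*(-19017 - 1*(-17412)) = -6*(-19017 + 17412) = -6*(-1605) = 9630)
1/(j + sqrt(6680 + Y)) = 1/(sqrt(1362) + sqrt(6680 + 9630)) = 1/(sqrt(1362) + sqrt(16310))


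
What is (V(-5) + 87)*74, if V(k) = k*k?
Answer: 8288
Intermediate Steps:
V(k) = k²
(V(-5) + 87)*74 = ((-5)² + 87)*74 = (25 + 87)*74 = 112*74 = 8288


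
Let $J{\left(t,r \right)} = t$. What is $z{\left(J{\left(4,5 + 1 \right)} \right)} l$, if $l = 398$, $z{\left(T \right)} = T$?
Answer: $1592$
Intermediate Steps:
$z{\left(J{\left(4,5 + 1 \right)} \right)} l = 4 \cdot 398 = 1592$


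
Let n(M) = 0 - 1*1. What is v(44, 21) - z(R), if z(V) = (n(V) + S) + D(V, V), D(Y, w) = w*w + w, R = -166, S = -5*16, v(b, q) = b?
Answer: -27265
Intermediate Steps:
S = -80
n(M) = -1 (n(M) = 0 - 1 = -1)
D(Y, w) = w + w**2 (D(Y, w) = w**2 + w = w + w**2)
z(V) = -81 + V*(1 + V) (z(V) = (-1 - 80) + V*(1 + V) = -81 + V*(1 + V))
v(44, 21) - z(R) = 44 - (-81 - 166*(1 - 166)) = 44 - (-81 - 166*(-165)) = 44 - (-81 + 27390) = 44 - 1*27309 = 44 - 27309 = -27265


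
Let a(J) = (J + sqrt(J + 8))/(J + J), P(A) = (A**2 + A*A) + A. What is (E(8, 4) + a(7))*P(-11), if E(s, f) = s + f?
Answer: 5775/2 + 33*sqrt(15)/2 ≈ 2951.4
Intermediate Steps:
P(A) = A + 2*A**2 (P(A) = (A**2 + A**2) + A = 2*A**2 + A = A + 2*A**2)
E(s, f) = f + s
a(J) = (J + sqrt(8 + J))/(2*J) (a(J) = (J + sqrt(8 + J))/((2*J)) = (J + sqrt(8 + J))*(1/(2*J)) = (J + sqrt(8 + J))/(2*J))
(E(8, 4) + a(7))*P(-11) = ((4 + 8) + (1/2)*(7 + sqrt(8 + 7))/7)*(-11*(1 + 2*(-11))) = (12 + (1/2)*(1/7)*(7 + sqrt(15)))*(-11*(1 - 22)) = (12 + (1/2 + sqrt(15)/14))*(-11*(-21)) = (25/2 + sqrt(15)/14)*231 = 5775/2 + 33*sqrt(15)/2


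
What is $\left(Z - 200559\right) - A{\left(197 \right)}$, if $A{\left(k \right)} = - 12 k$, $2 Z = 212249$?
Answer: $- \frac{184141}{2} \approx -92071.0$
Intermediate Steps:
$Z = \frac{212249}{2}$ ($Z = \frac{1}{2} \cdot 212249 = \frac{212249}{2} \approx 1.0612 \cdot 10^{5}$)
$\left(Z - 200559\right) - A{\left(197 \right)} = \left(\frac{212249}{2} - 200559\right) - \left(-12\right) 197 = - \frac{188869}{2} - -2364 = - \frac{188869}{2} + 2364 = - \frac{184141}{2}$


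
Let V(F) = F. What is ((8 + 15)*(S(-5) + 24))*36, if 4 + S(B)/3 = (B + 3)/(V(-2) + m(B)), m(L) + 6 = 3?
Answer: 54648/5 ≈ 10930.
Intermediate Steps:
m(L) = -3 (m(L) = -6 + 3 = -3)
S(B) = -69/5 - 3*B/5 (S(B) = -12 + 3*((B + 3)/(-2 - 3)) = -12 + 3*((3 + B)/(-5)) = -12 + 3*((3 + B)*(-⅕)) = -12 + 3*(-⅗ - B/5) = -12 + (-9/5 - 3*B/5) = -69/5 - 3*B/5)
((8 + 15)*(S(-5) + 24))*36 = ((8 + 15)*((-69/5 - ⅗*(-5)) + 24))*36 = (23*((-69/5 + 3) + 24))*36 = (23*(-54/5 + 24))*36 = (23*(66/5))*36 = (1518/5)*36 = 54648/5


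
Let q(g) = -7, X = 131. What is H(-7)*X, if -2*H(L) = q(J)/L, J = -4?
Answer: -131/2 ≈ -65.500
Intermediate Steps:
H(L) = 7/(2*L) (H(L) = -(-7)/(2*L) = 7/(2*L))
H(-7)*X = ((7/2)/(-7))*131 = ((7/2)*(-⅐))*131 = -½*131 = -131/2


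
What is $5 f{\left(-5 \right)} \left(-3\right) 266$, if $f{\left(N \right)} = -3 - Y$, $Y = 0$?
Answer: $11970$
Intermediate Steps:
$f{\left(N \right)} = -3$ ($f{\left(N \right)} = -3 - 0 = -3 + 0 = -3$)
$5 f{\left(-5 \right)} \left(-3\right) 266 = 5 \left(-3\right) \left(-3\right) 266 = \left(-15\right) \left(-3\right) 266 = 45 \cdot 266 = 11970$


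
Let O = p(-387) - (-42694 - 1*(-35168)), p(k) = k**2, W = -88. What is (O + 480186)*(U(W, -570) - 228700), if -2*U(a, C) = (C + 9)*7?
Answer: -289080421513/2 ≈ -1.4454e+11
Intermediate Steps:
O = 157295 (O = (-387)**2 - (-42694 - 1*(-35168)) = 149769 - (-42694 + 35168) = 149769 - 1*(-7526) = 149769 + 7526 = 157295)
U(a, C) = -63/2 - 7*C/2 (U(a, C) = -(C + 9)*7/2 = -(9 + C)*7/2 = -(63 + 7*C)/2 = -63/2 - 7*C/2)
(O + 480186)*(U(W, -570) - 228700) = (157295 + 480186)*((-63/2 - 7/2*(-570)) - 228700) = 637481*((-63/2 + 1995) - 228700) = 637481*(3927/2 - 228700) = 637481*(-453473/2) = -289080421513/2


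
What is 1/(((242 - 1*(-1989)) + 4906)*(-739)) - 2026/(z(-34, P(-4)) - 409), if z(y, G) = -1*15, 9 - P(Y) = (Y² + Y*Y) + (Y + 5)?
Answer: 5342807947/1118139516 ≈ 4.7783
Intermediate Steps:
P(Y) = 4 - Y - 2*Y² (P(Y) = 9 - ((Y² + Y*Y) + (Y + 5)) = 9 - ((Y² + Y²) + (5 + Y)) = 9 - (2*Y² + (5 + Y)) = 9 - (5 + Y + 2*Y²) = 9 + (-5 - Y - 2*Y²) = 4 - Y - 2*Y²)
z(y, G) = -15
1/(((242 - 1*(-1989)) + 4906)*(-739)) - 2026/(z(-34, P(-4)) - 409) = 1/(((242 - 1*(-1989)) + 4906)*(-739)) - 2026/(-15 - 409) = -1/739/((242 + 1989) + 4906) - 2026/(-424) = -1/739/(2231 + 4906) - 2026*(-1/424) = -1/739/7137 + 1013/212 = (1/7137)*(-1/739) + 1013/212 = -1/5274243 + 1013/212 = 5342807947/1118139516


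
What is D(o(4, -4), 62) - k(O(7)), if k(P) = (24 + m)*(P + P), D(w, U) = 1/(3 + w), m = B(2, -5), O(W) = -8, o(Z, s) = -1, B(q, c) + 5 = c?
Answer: 449/2 ≈ 224.50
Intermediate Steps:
B(q, c) = -5 + c
m = -10 (m = -5 - 5 = -10)
k(P) = 28*P (k(P) = (24 - 10)*(P + P) = 14*(2*P) = 28*P)
D(o(4, -4), 62) - k(O(7)) = 1/(3 - 1) - 28*(-8) = 1/2 - 1*(-224) = 1/2 + 224 = 449/2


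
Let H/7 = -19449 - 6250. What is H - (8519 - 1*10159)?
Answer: -178253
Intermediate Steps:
H = -179893 (H = 7*(-19449 - 6250) = 7*(-25699) = -179893)
H - (8519 - 1*10159) = -179893 - (8519 - 1*10159) = -179893 - (8519 - 10159) = -179893 - 1*(-1640) = -179893 + 1640 = -178253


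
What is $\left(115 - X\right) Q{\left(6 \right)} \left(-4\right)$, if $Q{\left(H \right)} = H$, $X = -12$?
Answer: $-3048$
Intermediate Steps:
$\left(115 - X\right) Q{\left(6 \right)} \left(-4\right) = \left(115 - -12\right) 6 \left(-4\right) = \left(115 + 12\right) \left(-24\right) = 127 \left(-24\right) = -3048$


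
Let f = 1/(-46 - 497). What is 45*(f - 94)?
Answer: -765645/181 ≈ -4230.1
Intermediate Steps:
f = -1/543 (f = 1/(-543) = -1/543 ≈ -0.0018416)
45*(f - 94) = 45*(-1/543 - 94) = 45*(-51043/543) = -765645/181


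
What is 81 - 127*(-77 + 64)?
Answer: 1732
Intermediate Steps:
81 - 127*(-77 + 64) = 81 - 127*(-13) = 81 + 1651 = 1732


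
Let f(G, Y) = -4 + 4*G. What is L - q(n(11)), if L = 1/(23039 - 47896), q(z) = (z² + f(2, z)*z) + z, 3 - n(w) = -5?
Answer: -2585129/24857 ≈ -104.00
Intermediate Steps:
n(w) = 8 (n(w) = 3 - 1*(-5) = 3 + 5 = 8)
q(z) = z² + 5*z (q(z) = (z² + (-4 + 4*2)*z) + z = (z² + (-4 + 8)*z) + z = (z² + 4*z) + z = z² + 5*z)
L = -1/24857 (L = 1/(-24857) = -1/24857 ≈ -4.0230e-5)
L - q(n(11)) = -1/24857 - 8*(5 + 8) = -1/24857 - 8*13 = -1/24857 - 1*104 = -1/24857 - 104 = -2585129/24857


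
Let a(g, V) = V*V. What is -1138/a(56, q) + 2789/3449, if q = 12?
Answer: -1761673/248328 ≈ -7.0941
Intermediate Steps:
a(g, V) = V²
-1138/a(56, q) + 2789/3449 = -1138/(12²) + 2789/3449 = -1138/144 + 2789*(1/3449) = -1138*1/144 + 2789/3449 = -569/72 + 2789/3449 = -1761673/248328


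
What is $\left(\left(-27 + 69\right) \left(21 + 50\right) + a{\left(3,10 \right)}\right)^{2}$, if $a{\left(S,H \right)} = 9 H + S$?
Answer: $9455625$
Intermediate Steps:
$a{\left(S,H \right)} = S + 9 H$
$\left(\left(-27 + 69\right) \left(21 + 50\right) + a{\left(3,10 \right)}\right)^{2} = \left(\left(-27 + 69\right) \left(21 + 50\right) + \left(3 + 9 \cdot 10\right)\right)^{2} = \left(42 \cdot 71 + \left(3 + 90\right)\right)^{2} = \left(2982 + 93\right)^{2} = 3075^{2} = 9455625$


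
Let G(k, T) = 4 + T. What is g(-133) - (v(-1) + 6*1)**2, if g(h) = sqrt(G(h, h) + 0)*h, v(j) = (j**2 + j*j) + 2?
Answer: -100 - 133*I*sqrt(129) ≈ -100.0 - 1510.6*I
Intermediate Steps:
v(j) = 2 + 2*j**2 (v(j) = (j**2 + j**2) + 2 = 2*j**2 + 2 = 2 + 2*j**2)
g(h) = h*sqrt(4 + h) (g(h) = sqrt((4 + h) + 0)*h = sqrt(4 + h)*h = h*sqrt(4 + h))
g(-133) - (v(-1) + 6*1)**2 = -133*sqrt(4 - 133) - ((2 + 2*(-1)**2) + 6*1)**2 = -133*I*sqrt(129) - ((2 + 2*1) + 6)**2 = -133*I*sqrt(129) - ((2 + 2) + 6)**2 = -133*I*sqrt(129) - (4 + 6)**2 = -133*I*sqrt(129) - 1*10**2 = -133*I*sqrt(129) - 1*100 = -133*I*sqrt(129) - 100 = -100 - 133*I*sqrt(129)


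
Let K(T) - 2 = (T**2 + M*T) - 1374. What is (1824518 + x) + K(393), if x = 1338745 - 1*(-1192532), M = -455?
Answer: 4330057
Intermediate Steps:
K(T) = -1372 + T**2 - 455*T (K(T) = 2 + ((T**2 - 455*T) - 1374) = 2 + (-1374 + T**2 - 455*T) = -1372 + T**2 - 455*T)
x = 2531277 (x = 1338745 + 1192532 = 2531277)
(1824518 + x) + K(393) = (1824518 + 2531277) + (-1372 + 393**2 - 455*393) = 4355795 + (-1372 + 154449 - 178815) = 4355795 - 25738 = 4330057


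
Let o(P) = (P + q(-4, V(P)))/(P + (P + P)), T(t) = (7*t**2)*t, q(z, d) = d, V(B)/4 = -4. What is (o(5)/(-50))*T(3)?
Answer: 693/250 ≈ 2.7720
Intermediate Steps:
V(B) = -16 (V(B) = 4*(-4) = -16)
T(t) = 7*t**3
o(P) = (-16 + P)/(3*P) (o(P) = (P - 16)/(P + (P + P)) = (-16 + P)/(P + 2*P) = (-16 + P)/((3*P)) = (-16 + P)*(1/(3*P)) = (-16 + P)/(3*P))
(o(5)/(-50))*T(3) = (((1/3)*(-16 + 5)/5)/(-50))*(7*3**3) = (((1/3)*(1/5)*(-11))*(-1/50))*(7*27) = -11/15*(-1/50)*189 = (11/750)*189 = 693/250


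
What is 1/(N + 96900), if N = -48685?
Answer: 1/48215 ≈ 2.0740e-5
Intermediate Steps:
1/(N + 96900) = 1/(-48685 + 96900) = 1/48215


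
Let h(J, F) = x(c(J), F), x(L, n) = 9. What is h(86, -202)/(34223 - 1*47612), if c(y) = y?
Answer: -3/4463 ≈ -0.00067219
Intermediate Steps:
h(J, F) = 9
h(86, -202)/(34223 - 1*47612) = 9/(34223 - 1*47612) = 9/(34223 - 47612) = 9/(-13389) = 9*(-1/13389) = -3/4463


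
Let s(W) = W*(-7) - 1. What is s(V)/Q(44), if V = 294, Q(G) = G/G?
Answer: -2059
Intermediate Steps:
Q(G) = 1
s(W) = -1 - 7*W (s(W) = -7*W - 1 = -1 - 7*W)
s(V)/Q(44) = (-1 - 7*294)/1 = (-1 - 2058)*1 = -2059*1 = -2059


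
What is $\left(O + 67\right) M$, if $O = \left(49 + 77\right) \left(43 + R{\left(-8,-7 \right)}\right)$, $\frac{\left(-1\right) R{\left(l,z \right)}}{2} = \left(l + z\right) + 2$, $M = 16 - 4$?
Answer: $105132$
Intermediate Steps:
$M = 12$
$R{\left(l,z \right)} = -4 - 2 l - 2 z$ ($R{\left(l,z \right)} = - 2 \left(\left(l + z\right) + 2\right) = - 2 \left(2 + l + z\right) = -4 - 2 l - 2 z$)
$O = 8694$ ($O = \left(49 + 77\right) \left(43 - -26\right) = 126 \left(43 + \left(-4 + 16 + 14\right)\right) = 126 \left(43 + 26\right) = 126 \cdot 69 = 8694$)
$\left(O + 67\right) M = \left(8694 + 67\right) 12 = 8761 \cdot 12 = 105132$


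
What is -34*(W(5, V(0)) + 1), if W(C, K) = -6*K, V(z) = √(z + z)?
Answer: -34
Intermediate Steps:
V(z) = √2*√z (V(z) = √(2*z) = √2*√z)
-34*(W(5, V(0)) + 1) = -34*(-6*√2*√0 + 1) = -34*(-6*√2*0 + 1) = -34*(-6*0 + 1) = -34*(0 + 1) = -34*1 = -34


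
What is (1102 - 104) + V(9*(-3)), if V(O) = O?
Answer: 971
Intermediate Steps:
(1102 - 104) + V(9*(-3)) = (1102 - 104) + 9*(-3) = 998 - 27 = 971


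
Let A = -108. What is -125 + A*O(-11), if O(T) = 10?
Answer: -1205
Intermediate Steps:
-125 + A*O(-11) = -125 - 108*10 = -125 - 1080 = -1205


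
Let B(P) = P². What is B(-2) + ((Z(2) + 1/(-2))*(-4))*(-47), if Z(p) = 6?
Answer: 1038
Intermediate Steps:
B(-2) + ((Z(2) + 1/(-2))*(-4))*(-47) = (-2)² + ((6 + 1/(-2))*(-4))*(-47) = 4 + ((6 - ½)*(-4))*(-47) = 4 + ((11/2)*(-4))*(-47) = 4 - 22*(-47) = 4 + 1034 = 1038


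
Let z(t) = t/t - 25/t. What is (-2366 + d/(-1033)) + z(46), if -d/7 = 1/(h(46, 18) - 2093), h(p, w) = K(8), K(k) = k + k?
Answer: -233467044237/98694886 ≈ -2365.5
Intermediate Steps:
K(k) = 2*k
h(p, w) = 16 (h(p, w) = 2*8 = 16)
z(t) = 1 - 25/t
d = 7/2077 (d = -7/(16 - 2093) = -7/(-2077) = -7*(-1/2077) = 7/2077 ≈ 0.0033702)
(-2366 + d/(-1033)) + z(46) = (-2366 + (7/2077)/(-1033)) + (-25 + 46)/46 = (-2366 + (7/2077)*(-1/1033)) + (1/46)*21 = (-2366 - 7/2145541) + 21/46 = -5076350013/2145541 + 21/46 = -233467044237/98694886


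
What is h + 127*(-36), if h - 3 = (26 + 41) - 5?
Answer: -4507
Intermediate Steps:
h = 65 (h = 3 + ((26 + 41) - 5) = 3 + (67 - 5) = 3 + 62 = 65)
h + 127*(-36) = 65 + 127*(-36) = 65 - 4572 = -4507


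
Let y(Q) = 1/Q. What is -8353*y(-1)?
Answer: 8353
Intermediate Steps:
-8353*y(-1) = -8353/(-1) = -8353*(-1) = 8353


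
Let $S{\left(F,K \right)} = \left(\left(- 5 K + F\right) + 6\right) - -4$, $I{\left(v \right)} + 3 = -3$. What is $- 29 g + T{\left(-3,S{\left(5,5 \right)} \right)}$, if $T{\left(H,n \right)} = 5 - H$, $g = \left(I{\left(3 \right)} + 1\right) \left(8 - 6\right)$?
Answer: $298$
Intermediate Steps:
$I{\left(v \right)} = -6$ ($I{\left(v \right)} = -3 - 3 = -6$)
$S{\left(F,K \right)} = 10 + F - 5 K$ ($S{\left(F,K \right)} = \left(\left(F - 5 K\right) + 6\right) + 4 = \left(6 + F - 5 K\right) + 4 = 10 + F - 5 K$)
$g = -10$ ($g = \left(-6 + 1\right) \left(8 - 6\right) = \left(-5\right) 2 = -10$)
$- 29 g + T{\left(-3,S{\left(5,5 \right)} \right)} = \left(-29\right) \left(-10\right) + \left(5 - -3\right) = 290 + \left(5 + 3\right) = 290 + 8 = 298$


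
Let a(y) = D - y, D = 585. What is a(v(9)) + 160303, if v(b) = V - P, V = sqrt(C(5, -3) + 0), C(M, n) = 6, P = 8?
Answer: 160896 - sqrt(6) ≈ 1.6089e+5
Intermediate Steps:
V = sqrt(6) (V = sqrt(6 + 0) = sqrt(6) ≈ 2.4495)
v(b) = -8 + sqrt(6) (v(b) = sqrt(6) - 1*8 = sqrt(6) - 8 = -8 + sqrt(6))
a(y) = 585 - y
a(v(9)) + 160303 = (585 - (-8 + sqrt(6))) + 160303 = (585 + (8 - sqrt(6))) + 160303 = (593 - sqrt(6)) + 160303 = 160896 - sqrt(6)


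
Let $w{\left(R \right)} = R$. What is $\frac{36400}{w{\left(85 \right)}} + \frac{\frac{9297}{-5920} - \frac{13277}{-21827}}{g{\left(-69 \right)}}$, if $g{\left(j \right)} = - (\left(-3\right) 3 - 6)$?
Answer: $\frac{14108256189757}{32950039200} \approx 428.17$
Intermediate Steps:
$g{\left(j \right)} = 15$ ($g{\left(j \right)} = - (-9 - 6) = \left(-1\right) \left(-15\right) = 15$)
$\frac{36400}{w{\left(85 \right)}} + \frac{\frac{9297}{-5920} - \frac{13277}{-21827}}{g{\left(-69 \right)}} = \frac{36400}{85} + \frac{\frac{9297}{-5920} - \frac{13277}{-21827}}{15} = 36400 \cdot \frac{1}{85} + \left(9297 \left(- \frac{1}{5920}\right) - - \frac{13277}{21827}\right) \frac{1}{15} = \frac{7280}{17} + \left(- \frac{9297}{5920} + \frac{13277}{21827}\right) \frac{1}{15} = \frac{7280}{17} - \frac{124325779}{1938237600} = \frac{14108256189757}{32950039200}$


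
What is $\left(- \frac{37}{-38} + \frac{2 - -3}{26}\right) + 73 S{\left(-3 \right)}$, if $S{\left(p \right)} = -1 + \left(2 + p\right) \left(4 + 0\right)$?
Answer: $- \frac{89867}{247} \approx -363.83$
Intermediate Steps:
$S{\left(p \right)} = 7 + 4 p$ ($S{\left(p \right)} = -1 + \left(2 + p\right) 4 = -1 + \left(8 + 4 p\right) = 7 + 4 p$)
$\left(- \frac{37}{-38} + \frac{2 - -3}{26}\right) + 73 S{\left(-3 \right)} = \left(- \frac{37}{-38} + \frac{2 - -3}{26}\right) + 73 \left(7 + 4 \left(-3\right)\right) = \left(\left(-37\right) \left(- \frac{1}{38}\right) + \left(2 + 3\right) \frac{1}{26}\right) + 73 \left(7 - 12\right) = \left(\frac{37}{38} + 5 \cdot \frac{1}{26}\right) + 73 \left(-5\right) = \left(\frac{37}{38} + \frac{5}{26}\right) - 365 = \frac{288}{247} - 365 = - \frac{89867}{247}$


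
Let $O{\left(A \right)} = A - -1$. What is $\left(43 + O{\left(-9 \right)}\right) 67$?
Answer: $2345$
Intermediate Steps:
$O{\left(A \right)} = 1 + A$ ($O{\left(A \right)} = A + 1 = 1 + A$)
$\left(43 + O{\left(-9 \right)}\right) 67 = \left(43 + \left(1 - 9\right)\right) 67 = \left(43 - 8\right) 67 = 35 \cdot 67 = 2345$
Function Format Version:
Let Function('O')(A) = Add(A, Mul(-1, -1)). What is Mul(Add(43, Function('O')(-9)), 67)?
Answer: 2345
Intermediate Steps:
Function('O')(A) = Add(1, A) (Function('O')(A) = Add(A, 1) = Add(1, A))
Mul(Add(43, Function('O')(-9)), 67) = Mul(Add(43, Add(1, -9)), 67) = Mul(Add(43, -8), 67) = Mul(35, 67) = 2345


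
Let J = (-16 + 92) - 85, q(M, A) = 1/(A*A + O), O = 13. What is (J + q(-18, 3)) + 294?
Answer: 6271/22 ≈ 285.05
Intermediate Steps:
q(M, A) = 1/(13 + A**2) (q(M, A) = 1/(A*A + 13) = 1/(A**2 + 13) = 1/(13 + A**2))
J = -9 (J = 76 - 85 = -9)
(J + q(-18, 3)) + 294 = (-9 + 1/(13 + 3**2)) + 294 = (-9 + 1/(13 + 9)) + 294 = (-9 + 1/22) + 294 = -197/22 + 294 = 6271/22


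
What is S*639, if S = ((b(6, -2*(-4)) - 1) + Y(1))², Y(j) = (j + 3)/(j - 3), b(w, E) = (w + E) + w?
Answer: 184671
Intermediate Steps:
b(w, E) = E + 2*w (b(w, E) = (E + w) + w = E + 2*w)
Y(j) = (3 + j)/(-3 + j)
S = 289 (S = (((-2*(-4) + 2*6) - 1) + (3 + 1)/(-3 + 1))² = (((8 + 12) - 1) + 4/(-2))² = ((20 - 1) - ½*4)² = (19 - 2)² = 17² = 289)
S*639 = 289*639 = 184671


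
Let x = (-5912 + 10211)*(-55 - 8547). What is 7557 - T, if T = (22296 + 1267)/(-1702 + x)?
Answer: 279470730463/36981700 ≈ 7557.0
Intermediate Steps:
x = -36979998 (x = 4299*(-8602) = -36979998)
T = -23563/36981700 (T = (22296 + 1267)/(-1702 - 36979998) = 23563/(-36981700) = 23563*(-1/36981700) = -23563/36981700 ≈ -0.00063715)
7557 - T = 7557 - 1*(-23563/36981700) = 7557 + 23563/36981700 = 279470730463/36981700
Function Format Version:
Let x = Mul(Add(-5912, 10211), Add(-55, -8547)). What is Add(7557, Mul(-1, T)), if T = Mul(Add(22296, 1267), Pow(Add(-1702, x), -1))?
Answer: Rational(279470730463, 36981700) ≈ 7557.0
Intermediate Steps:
x = -36979998 (x = Mul(4299, -8602) = -36979998)
T = Rational(-23563, 36981700) (T = Mul(Add(22296, 1267), Pow(Add(-1702, -36979998), -1)) = Mul(23563, Pow(-36981700, -1)) = Mul(23563, Rational(-1, 36981700)) = Rational(-23563, 36981700) ≈ -0.00063715)
Add(7557, Mul(-1, T)) = Add(7557, Mul(-1, Rational(-23563, 36981700))) = Add(7557, Rational(23563, 36981700)) = Rational(279470730463, 36981700)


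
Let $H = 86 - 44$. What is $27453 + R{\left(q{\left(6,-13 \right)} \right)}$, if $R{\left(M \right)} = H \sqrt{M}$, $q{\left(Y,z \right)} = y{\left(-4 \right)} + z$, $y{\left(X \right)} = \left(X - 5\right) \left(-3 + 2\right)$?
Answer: $27453 + 84 i \approx 27453.0 + 84.0 i$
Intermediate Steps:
$H = 42$
$y{\left(X \right)} = 5 - X$ ($y{\left(X \right)} = \left(-5 + X\right) \left(-1\right) = 5 - X$)
$q{\left(Y,z \right)} = 9 + z$ ($q{\left(Y,z \right)} = \left(5 - -4\right) + z = \left(5 + 4\right) + z = 9 + z$)
$R{\left(M \right)} = 42 \sqrt{M}$
$27453 + R{\left(q{\left(6,-13 \right)} \right)} = 27453 + 42 \sqrt{9 - 13} = 27453 + 42 \sqrt{-4} = 27453 + 42 \cdot 2 i = 27453 + 84 i$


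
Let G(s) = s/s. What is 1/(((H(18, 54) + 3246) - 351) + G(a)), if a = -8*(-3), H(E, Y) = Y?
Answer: 1/2950 ≈ 0.00033898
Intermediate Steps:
a = 24
G(s) = 1
1/(((H(18, 54) + 3246) - 351) + G(a)) = 1/(((54 + 3246) - 351) + 1) = 1/((3300 - 351) + 1) = 1/(2949 + 1) = 1/2950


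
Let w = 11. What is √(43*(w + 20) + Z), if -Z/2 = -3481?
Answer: √8295 ≈ 91.077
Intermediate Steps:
Z = 6962 (Z = -2*(-3481) = 6962)
√(43*(w + 20) + Z) = √(43*(11 + 20) + 6962) = √(43*31 + 6962) = √(1333 + 6962) = √8295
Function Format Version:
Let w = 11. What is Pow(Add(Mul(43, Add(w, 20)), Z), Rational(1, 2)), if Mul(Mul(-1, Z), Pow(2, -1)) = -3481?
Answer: Pow(8295, Rational(1, 2)) ≈ 91.077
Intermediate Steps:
Z = 6962 (Z = Mul(-2, -3481) = 6962)
Pow(Add(Mul(43, Add(w, 20)), Z), Rational(1, 2)) = Pow(Add(Mul(43, Add(11, 20)), 6962), Rational(1, 2)) = Pow(Add(Mul(43, 31), 6962), Rational(1, 2)) = Pow(Add(1333, 6962), Rational(1, 2)) = Pow(8295, Rational(1, 2))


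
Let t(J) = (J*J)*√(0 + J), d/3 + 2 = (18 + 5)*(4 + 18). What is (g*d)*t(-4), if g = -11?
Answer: -532224*I ≈ -5.3222e+5*I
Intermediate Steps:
d = 1512 (d = -6 + 3*((18 + 5)*(4 + 18)) = -6 + 3*(23*22) = -6 + 3*506 = -6 + 1518 = 1512)
t(J) = J^(5/2) (t(J) = J²*√J = J^(5/2))
(g*d)*t(-4) = (-11*1512)*(-4)^(5/2) = -532224*I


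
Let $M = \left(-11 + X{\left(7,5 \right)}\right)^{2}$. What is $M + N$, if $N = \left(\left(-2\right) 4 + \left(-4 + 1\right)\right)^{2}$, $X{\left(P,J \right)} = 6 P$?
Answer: $1082$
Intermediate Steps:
$M = 961$ ($M = \left(-11 + 6 \cdot 7\right)^{2} = \left(-11 + 42\right)^{2} = 31^{2} = 961$)
$N = 121$ ($N = \left(-8 - 3\right)^{2} = \left(-11\right)^{2} = 121$)
$M + N = 961 + 121 = 1082$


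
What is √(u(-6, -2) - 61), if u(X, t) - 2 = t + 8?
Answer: I*√53 ≈ 7.2801*I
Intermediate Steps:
u(X, t) = 10 + t (u(X, t) = 2 + (t + 8) = 2 + (8 + t) = 10 + t)
√(u(-6, -2) - 61) = √((10 - 2) - 61) = √(8 - 61) = √(-53) = I*√53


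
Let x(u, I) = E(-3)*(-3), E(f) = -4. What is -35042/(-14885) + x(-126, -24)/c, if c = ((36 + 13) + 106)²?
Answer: 168412534/71522425 ≈ 2.3547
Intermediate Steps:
c = 24025 (c = (49 + 106)² = 155² = 24025)
x(u, I) = 12 (x(u, I) = -4*(-3) = 12)
-35042/(-14885) + x(-126, -24)/c = -35042/(-14885) + 12/24025 = -35042*(-1/14885) + 12*(1/24025) = 35042/14885 + 12/24025 = 168412534/71522425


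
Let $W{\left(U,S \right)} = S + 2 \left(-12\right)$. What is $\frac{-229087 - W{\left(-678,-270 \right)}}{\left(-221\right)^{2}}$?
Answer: $- \frac{228793}{48841} \approx -4.6844$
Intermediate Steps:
$W{\left(U,S \right)} = -24 + S$ ($W{\left(U,S \right)} = S - 24 = -24 + S$)
$\frac{-229087 - W{\left(-678,-270 \right)}}{\left(-221\right)^{2}} = \frac{-229087 - \left(-24 - 270\right)}{\left(-221\right)^{2}} = \frac{-229087 - -294}{48841} = \left(-229087 + 294\right) \frac{1}{48841} = \left(-228793\right) \frac{1}{48841} = - \frac{228793}{48841}$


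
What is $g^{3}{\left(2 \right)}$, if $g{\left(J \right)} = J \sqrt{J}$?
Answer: $16 \sqrt{2} \approx 22.627$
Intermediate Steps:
$g{\left(J \right)} = J^{\frac{3}{2}}$
$g^{3}{\left(2 \right)} = \left(2^{\frac{3}{2}}\right)^{3} = \left(2 \sqrt{2}\right)^{3} = 16 \sqrt{2}$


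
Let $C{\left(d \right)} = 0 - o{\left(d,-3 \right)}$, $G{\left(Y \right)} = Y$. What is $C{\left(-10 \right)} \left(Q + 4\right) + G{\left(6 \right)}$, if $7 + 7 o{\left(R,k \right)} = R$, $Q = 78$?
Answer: $\frac{1436}{7} \approx 205.14$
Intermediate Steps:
$o{\left(R,k \right)} = -1 + \frac{R}{7}$
$C{\left(d \right)} = 1 - \frac{d}{7}$ ($C{\left(d \right)} = 0 - \left(-1 + \frac{d}{7}\right) = 1 - \frac{d}{7}$)
$C{\left(-10 \right)} \left(Q + 4\right) + G{\left(6 \right)} = \left(1 - - \frac{10}{7}\right) \left(78 + 4\right) + 6 = \left(1 + \frac{10}{7}\right) 82 + 6 = \frac{17}{7} \cdot 82 + 6 = \frac{1394}{7} + 6 = \frac{1436}{7}$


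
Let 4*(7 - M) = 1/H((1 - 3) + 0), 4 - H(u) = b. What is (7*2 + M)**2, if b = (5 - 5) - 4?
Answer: 450241/1024 ≈ 439.69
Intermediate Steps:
b = -4 (b = 0 - 4 = -4)
H(u) = 8 (H(u) = 4 - 1*(-4) = 4 + 4 = 8)
M = 223/32 (M = 7 - 1/4/8 = 7 - 1/4*1/8 = 7 - 1/32 = 223/32 ≈ 6.9688)
(7*2 + M)**2 = (7*2 + 223/32)**2 = (14 + 223/32)**2 = (671/32)**2 = 450241/1024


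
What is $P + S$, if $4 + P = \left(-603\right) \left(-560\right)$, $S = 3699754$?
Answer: $4037430$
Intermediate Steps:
$P = 337676$ ($P = -4 - -337680 = -4 + 337680 = 337676$)
$P + S = 337676 + 3699754 = 4037430$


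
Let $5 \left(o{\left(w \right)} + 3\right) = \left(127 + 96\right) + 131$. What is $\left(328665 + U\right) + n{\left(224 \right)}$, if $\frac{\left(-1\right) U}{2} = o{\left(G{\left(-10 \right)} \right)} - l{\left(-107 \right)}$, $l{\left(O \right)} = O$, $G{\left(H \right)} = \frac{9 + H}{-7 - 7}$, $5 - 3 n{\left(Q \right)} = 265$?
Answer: $\frac{4923431}{15} \approx 3.2823 \cdot 10^{5}$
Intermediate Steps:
$n{\left(Q \right)} = - \frac{260}{3}$ ($n{\left(Q \right)} = \frac{5}{3} - \frac{265}{3} = - \frac{260}{3}$)
$G{\left(H \right)} = - \frac{9}{14} - \frac{H}{14}$ ($G{\left(H \right)} = \frac{9 + H}{-14} = \left(9 + H\right) \left(- \frac{1}{14}\right) = - \frac{9}{14} - \frac{H}{14}$)
$o{\left(w \right)} = \frac{339}{5}$ ($o{\left(w \right)} = -3 + \frac{\left(127 + 96\right) + 131}{5} = -3 + \frac{223 + 131}{5} = -3 + \frac{1}{5} \cdot 354 = -3 + \frac{354}{5} = \frac{339}{5}$)
$U = - \frac{1748}{5}$ ($U = - 2 \left(\frac{339}{5} - -107\right) = - 2 \left(\frac{339}{5} + 107\right) = \left(-2\right) \frac{874}{5} = - \frac{1748}{5} \approx -349.6$)
$\left(328665 + U\right) + n{\left(224 \right)} = \left(328665 - \frac{1748}{5}\right) - \frac{260}{3} = \frac{1641577}{5} - \frac{260}{3} = \frac{4923431}{15}$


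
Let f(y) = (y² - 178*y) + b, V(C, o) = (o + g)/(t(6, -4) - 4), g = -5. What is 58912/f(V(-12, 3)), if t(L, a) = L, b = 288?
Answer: 58912/467 ≈ 126.15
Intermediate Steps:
V(C, o) = -5/2 + o/2 (V(C, o) = (o - 5)/(6 - 4) = (-5 + o)/2 = (-5 + o)*(½) = -5/2 + o/2)
f(y) = 288 + y² - 178*y (f(y) = (y² - 178*y) + 288 = 288 + y² - 178*y)
58912/f(V(-12, 3)) = 58912/(288 + (-5/2 + (½)*3)² - 178*(-5/2 + (½)*3)) = 58912/(288 + (-5/2 + 3/2)² - 178*(-5/2 + 3/2)) = 58912/(288 + (-1)² - 178*(-1)) = 58912/(288 + 1 + 178) = 58912/467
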